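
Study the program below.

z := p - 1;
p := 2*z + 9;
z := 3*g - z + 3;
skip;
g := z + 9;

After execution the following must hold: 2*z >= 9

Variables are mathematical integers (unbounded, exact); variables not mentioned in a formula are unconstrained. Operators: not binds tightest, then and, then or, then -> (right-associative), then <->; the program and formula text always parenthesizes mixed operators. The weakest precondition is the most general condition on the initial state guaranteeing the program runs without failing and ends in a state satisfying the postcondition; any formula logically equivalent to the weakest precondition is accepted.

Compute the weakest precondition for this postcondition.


Working backward. After the program, 2*z >= 9 must hold.
Before g := z + 9: 2*z >= 9
Before skip: 2*z >= 9
Before z := 3*g - z + 3: 6*g >= 2*z + 3
Before p := 2*z + 9: 6*g >= 2*z + 3
Before z := p - 1: 6*g >= 2*p + 1
Answer: WP = 6*g >= 2*p + 1


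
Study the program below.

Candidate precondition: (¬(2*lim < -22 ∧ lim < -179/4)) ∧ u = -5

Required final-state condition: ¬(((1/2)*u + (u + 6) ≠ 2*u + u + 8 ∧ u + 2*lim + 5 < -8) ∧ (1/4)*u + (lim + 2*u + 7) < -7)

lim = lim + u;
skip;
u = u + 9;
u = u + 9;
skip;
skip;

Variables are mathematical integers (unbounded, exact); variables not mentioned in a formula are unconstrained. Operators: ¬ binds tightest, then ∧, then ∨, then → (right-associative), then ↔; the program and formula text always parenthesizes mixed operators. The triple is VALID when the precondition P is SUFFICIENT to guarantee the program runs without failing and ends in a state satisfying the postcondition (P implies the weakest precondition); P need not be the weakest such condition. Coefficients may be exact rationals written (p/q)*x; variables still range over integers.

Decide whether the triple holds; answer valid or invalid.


Working backward. After the program, the postcondition ¬(((1/2)*u + (u + 6) ≠ 2*u + u + 8 ∧ u + 2*lim + 5 < -8) ∧ (1/4)*u + (lim + 2*u + 7) < -7) must hold; in canonical form it is ¬((3/2)*u ≠ -2 ∧ 2*lim + u < -13 ∧ lim + (9/4)*u < -14).
Before skip: ¬((3/2)*u ≠ -2 ∧ 2*lim + u < -13 ∧ lim + (9/4)*u < -14)
Before skip: ¬((3/2)*u ≠ -2 ∧ 2*lim + u < -13 ∧ lim + (9/4)*u < -14)
Before u := u + 9: ¬((3/2)*u ≠ -31/2 ∧ 2*lim + u < -22 ∧ lim + (9/4)*u < -137/4)
Before u := u + 9: ¬((3/2)*u ≠ -29 ∧ 2*lim + u < -31 ∧ lim + (9/4)*u < -109/2)
Before skip: ¬((3/2)*u ≠ -29 ∧ 2*lim + u < -31 ∧ lim + (9/4)*u < -109/2)
Before lim := lim + u: ¬((3/2)*u ≠ -29 ∧ 2*lim + 3*u < -31 ∧ lim + (13/4)*u < -109/2)
The weakest precondition is ¬((3/2)*u ≠ -29 ∧ 2*lim + 3*u < -31 ∧ lim + (13/4)*u < -109/2).
Check whether (¬(2*lim < -22 ∧ lim < -179/4)) ∧ u = -5 implies it.
Countermodel: at the initial state lim = -39, u = -5, the precondition holds but the weakest precondition fails.
Answer: invalid


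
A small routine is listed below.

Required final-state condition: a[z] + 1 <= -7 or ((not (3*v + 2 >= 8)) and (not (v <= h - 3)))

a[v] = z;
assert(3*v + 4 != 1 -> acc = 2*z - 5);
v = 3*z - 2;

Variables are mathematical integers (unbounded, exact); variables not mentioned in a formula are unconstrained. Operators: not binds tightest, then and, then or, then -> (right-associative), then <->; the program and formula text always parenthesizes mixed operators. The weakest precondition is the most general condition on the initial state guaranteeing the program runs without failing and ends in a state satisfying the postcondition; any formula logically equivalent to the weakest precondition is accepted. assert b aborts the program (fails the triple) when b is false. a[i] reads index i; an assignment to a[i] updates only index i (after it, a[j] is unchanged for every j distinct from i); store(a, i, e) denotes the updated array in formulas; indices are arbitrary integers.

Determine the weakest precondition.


Working backward. After the program, the postcondition a[z] + 1 <= -7 or ((not (3*v + 2 >= 8)) and (not (v <= h - 3))) must hold; in canonical form it is a[z] <= -8 or ((not (3*v >= 6)) and (not (v <= h - 3))).
Before v := 3*z - 2: a[z] <= -8 or ((not (9*z >= 12)) and (not (3*z <= h - 1)))
Before assert 3*v + 4 != 1 -> acc = 2*z - 5: (3*v != -3 -> acc = 2*z - 5) and (a[z] <= -8 or ((not (9*z >= 12)) and (not (3*z <= h - 1))))
Before a[v] := z: (3*v != -3 -> acc = 2*z - 5) and (store(a, v, z)[z] <= -8 or ((not (9*z >= 12)) and (not (3*z <= h - 1))))
Answer: WP = (3*v != -3 -> acc = 2*z - 5) and (store(a, v, z)[z] <= -8 or ((not (9*z >= 12)) and (not (3*z <= h - 1))))


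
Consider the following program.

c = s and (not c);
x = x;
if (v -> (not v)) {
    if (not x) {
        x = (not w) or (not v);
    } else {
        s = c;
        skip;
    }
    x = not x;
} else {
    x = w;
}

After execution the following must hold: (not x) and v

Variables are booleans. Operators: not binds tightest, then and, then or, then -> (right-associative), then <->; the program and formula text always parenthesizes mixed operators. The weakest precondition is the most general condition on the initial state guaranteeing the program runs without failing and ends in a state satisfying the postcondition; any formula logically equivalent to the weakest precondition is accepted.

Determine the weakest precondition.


Working backward. After the program, (not x) and v must hold.
Then branch requires ((not x) -> (((not w) or (not v)) and v)) and (x -> (x and v)); else branch requires (not w) and v.
Before the if: ((v -> (not v)) -> (((not x) -> (((not w) or (not v)) and v)) and (x -> (x and v)))) and ((not (v -> (not v))) -> ((not w) and v))
Before x := x: ((v -> (not v)) -> (((not x) -> (((not w) or (not v)) and v)) and (x -> (x and v)))) and ((not (v -> (not v))) -> ((not w) and v))
Before c := s and (not c): ((v -> (not v)) -> (((not x) -> (((not w) or (not v)) and v)) and (x -> (x and v)))) and ((not (v -> (not v))) -> ((not w) and v))
Answer: WP = ((v -> (not v)) -> (((not x) -> (((not w) or (not v)) and v)) and (x -> (x and v)))) and ((not (v -> (not v))) -> ((not w) and v))


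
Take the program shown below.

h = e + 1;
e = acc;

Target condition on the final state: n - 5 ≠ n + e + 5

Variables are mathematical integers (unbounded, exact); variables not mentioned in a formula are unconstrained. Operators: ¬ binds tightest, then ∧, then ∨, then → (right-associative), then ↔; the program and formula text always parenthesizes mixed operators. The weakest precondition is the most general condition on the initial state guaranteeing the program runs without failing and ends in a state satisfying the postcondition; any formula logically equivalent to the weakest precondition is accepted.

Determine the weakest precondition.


Working backward. After the program, the postcondition n - 5 ≠ n + e + 5 must hold; in canonical form it is e ≠ -10.
Before e := acc: acc ≠ -10
Before h := e + 1: acc ≠ -10
Answer: WP = acc ≠ -10


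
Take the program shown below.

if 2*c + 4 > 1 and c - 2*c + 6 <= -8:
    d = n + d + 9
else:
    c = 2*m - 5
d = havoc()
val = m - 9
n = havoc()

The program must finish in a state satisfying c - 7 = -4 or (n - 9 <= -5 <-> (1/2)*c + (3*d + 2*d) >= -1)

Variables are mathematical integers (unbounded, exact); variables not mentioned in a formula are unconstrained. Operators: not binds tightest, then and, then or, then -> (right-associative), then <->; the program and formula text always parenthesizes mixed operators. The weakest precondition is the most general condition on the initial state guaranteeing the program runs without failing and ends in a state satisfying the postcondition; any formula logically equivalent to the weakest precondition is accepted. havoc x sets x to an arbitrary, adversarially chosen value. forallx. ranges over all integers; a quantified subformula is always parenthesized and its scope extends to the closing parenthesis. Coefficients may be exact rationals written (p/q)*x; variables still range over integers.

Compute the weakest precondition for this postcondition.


Working backward. After the program, the postcondition c - 7 = -4 or (n - 9 <= -5 <-> (1/2)*c + (3*d + 2*d) >= -1) must hold; in canonical form it is c = 3 or (n <= 4 <-> (1/2)*c + 5*d >= -1).
Before havoc n: forall n_1. (c = 3 or (n_1 <= 4 <-> (1/2)*c + 5*d >= -1))
Before val := m - 9: forall n_1. (c = 3 or (n_1 <= 4 <-> (1/2)*c + 5*d >= -1))
Before havoc d: forall d_1. (forall n_1. (c = 3 or (n_1 <= 4 <-> (1/2)*c + 5*d_1 >= -1)))
Then branch requires forall d_1. (forall n_1. (c = 3 or (n_1 <= 4 <-> (1/2)*c + 5*d_1 >= -1))); else branch requires forall d_1. (forall n_1. (2*m = 8 or (n_1 <= 4 <-> 5*d_1 + m >= 3/2))).
Before the if: ((2*c > -3 and c >= 14) -> (forall d_1. (forall n_1. (c = 3 or (n_1 <= 4 <-> (1/2)*c + 5*d_1 >= -1))))) and ((not (2*c > -3 and c >= 14)) -> (forall d_1. (forall n_1. (2*m = 8 or (n_1 <= 4 <-> 5*d_1 + m >= 3/2)))))
Answer: WP = ((2*c > -3 and c >= 14) -> (forall d_1. (forall n_1. (c = 3 or (n_1 <= 4 <-> (1/2)*c + 5*d_1 >= -1))))) and ((not (2*c > -3 and c >= 14)) -> (forall d_1. (forall n_1. (2*m = 8 or (n_1 <= 4 <-> 5*d_1 + m >= 3/2)))))


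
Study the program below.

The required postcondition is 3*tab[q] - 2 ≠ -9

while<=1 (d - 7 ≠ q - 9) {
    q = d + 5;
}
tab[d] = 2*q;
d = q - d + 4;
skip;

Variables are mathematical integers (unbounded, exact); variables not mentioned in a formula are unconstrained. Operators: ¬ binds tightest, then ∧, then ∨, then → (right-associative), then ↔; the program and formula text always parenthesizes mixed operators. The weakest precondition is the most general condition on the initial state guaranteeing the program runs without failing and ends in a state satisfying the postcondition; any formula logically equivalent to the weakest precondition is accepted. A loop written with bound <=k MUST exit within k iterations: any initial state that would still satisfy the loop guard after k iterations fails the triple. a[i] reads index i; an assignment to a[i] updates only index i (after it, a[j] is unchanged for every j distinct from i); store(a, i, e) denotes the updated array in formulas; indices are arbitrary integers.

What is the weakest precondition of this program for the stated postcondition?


Working backward. After the program, the postcondition 3*tab[q] - 2 ≠ -9 must hold; in canonical form it is 3*tab[q] ≠ -7.
Before skip: 3*tab[q] ≠ -7
Before d := q - d + 4: 3*tab[q] ≠ -7
Before tab[d] := 2*q: 3*store(tab, d, 2*q)[q] ≠ -7
Before the loop (bound <=1), unroll the exhaustion recursion (WP_0 = exit-now case; WP_j = one more guarded iteration, up to j = 1):
  WP_0: (¬(d ≠ q - 2)) ∧ 3*store(tab, d, 2*q)[q] ≠ -7
  WP_1: (¬(d ≠ q - 2)) ∧ ((¬(d ≠ q - 2)) → 3*store(tab, d, 2*q)[q] ≠ -7)
So before the loop: (¬(d ≠ q - 2)) ∧ ((¬(d ≠ q - 2)) → 3*store(tab, d, 2*q)[q] ≠ -7)
Answer: WP = (¬(d ≠ q - 2)) ∧ ((¬(d ≠ q - 2)) → 3*store(tab, d, 2*q)[q] ≠ -7)


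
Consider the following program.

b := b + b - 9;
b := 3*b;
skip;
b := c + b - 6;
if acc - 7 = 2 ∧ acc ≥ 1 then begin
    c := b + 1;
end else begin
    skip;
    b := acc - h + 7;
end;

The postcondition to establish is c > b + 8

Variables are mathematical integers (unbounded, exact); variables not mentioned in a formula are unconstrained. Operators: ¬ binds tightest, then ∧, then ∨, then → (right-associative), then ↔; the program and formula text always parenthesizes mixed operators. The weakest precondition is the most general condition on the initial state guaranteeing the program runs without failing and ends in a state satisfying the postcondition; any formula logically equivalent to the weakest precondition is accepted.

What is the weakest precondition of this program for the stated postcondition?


Working backward. After the program, c > b + 8 must hold.
Then branch requires false; else branch requires c + h > acc + 15.
Before the if: (¬(acc = 9 ∧ acc ≥ 1)) ∧ ((¬(acc = 9 ∧ acc ≥ 1)) → c + h > acc + 15)
Before b := c + b - 6: (¬(acc = 9 ∧ acc ≥ 1)) ∧ ((¬(acc = 9 ∧ acc ≥ 1)) → c + h > acc + 15)
Before skip: (¬(acc = 9 ∧ acc ≥ 1)) ∧ ((¬(acc = 9 ∧ acc ≥ 1)) → c + h > acc + 15)
Before b := 3*b: (¬(acc = 9 ∧ acc ≥ 1)) ∧ ((¬(acc = 9 ∧ acc ≥ 1)) → c + h > acc + 15)
Before b := b + b - 9: (¬(acc = 9 ∧ acc ≥ 1)) ∧ ((¬(acc = 9 ∧ acc ≥ 1)) → c + h > acc + 15)
Answer: WP = (¬(acc = 9 ∧ acc ≥ 1)) ∧ ((¬(acc = 9 ∧ acc ≥ 1)) → c + h > acc + 15)


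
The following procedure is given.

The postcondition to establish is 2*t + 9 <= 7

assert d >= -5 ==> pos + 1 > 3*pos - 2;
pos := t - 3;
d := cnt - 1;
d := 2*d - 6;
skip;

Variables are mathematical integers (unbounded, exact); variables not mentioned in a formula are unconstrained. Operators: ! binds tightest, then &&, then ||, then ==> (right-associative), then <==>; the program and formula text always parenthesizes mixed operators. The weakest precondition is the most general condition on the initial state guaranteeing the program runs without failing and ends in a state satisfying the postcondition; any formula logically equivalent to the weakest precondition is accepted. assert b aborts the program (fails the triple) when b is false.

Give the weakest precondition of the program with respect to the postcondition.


Working backward. After the program, the postcondition 2*t + 9 <= 7 must hold; in canonical form it is 2*t <= -2.
Before skip: 2*t <= -2
Before d := 2*d - 6: 2*t <= -2
Before d := cnt - 1: 2*t <= -2
Before pos := t - 3: 2*t <= -2
Before assert d >= -5 ==> pos + 1 > 3*pos - 2: (d >= -5 ==> 2*pos < 3) && 2*t <= -2
Answer: WP = (d >= -5 ==> 2*pos < 3) && 2*t <= -2


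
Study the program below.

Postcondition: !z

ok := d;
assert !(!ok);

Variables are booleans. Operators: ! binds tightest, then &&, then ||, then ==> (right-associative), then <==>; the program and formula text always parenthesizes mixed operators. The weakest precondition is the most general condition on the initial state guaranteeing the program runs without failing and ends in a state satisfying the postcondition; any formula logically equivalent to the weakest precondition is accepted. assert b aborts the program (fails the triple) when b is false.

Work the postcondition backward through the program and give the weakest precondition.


Working backward. After the program, !z must hold.
Before assert !(!ok): ok && (!z)
Before ok := d: d && (!z)
Answer: WP = d && (!z)


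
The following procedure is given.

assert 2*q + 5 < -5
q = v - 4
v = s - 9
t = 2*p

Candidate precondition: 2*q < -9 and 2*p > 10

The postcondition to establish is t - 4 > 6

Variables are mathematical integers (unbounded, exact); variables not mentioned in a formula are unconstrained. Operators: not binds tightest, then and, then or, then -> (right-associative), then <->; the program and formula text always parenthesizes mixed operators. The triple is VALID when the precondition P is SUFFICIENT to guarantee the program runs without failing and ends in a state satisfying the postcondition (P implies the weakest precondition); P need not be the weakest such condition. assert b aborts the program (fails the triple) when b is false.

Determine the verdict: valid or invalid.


Working backward. After the program, the postcondition t - 4 > 6 must hold; in canonical form it is t > 10.
Before t := 2*p: 2*p > 10
Before v := s - 9: 2*p > 10
Before q := v - 4: 2*p > 10
Before assert 2*q + 5 < -5: 2*q < -10 and 2*p > 10
The weakest precondition is 2*q < -10 and 2*p > 10.
Check whether 2*q < -9 and 2*p > 10 implies it.
Countermodel: at the initial state p = 6, q = -5, the precondition holds but the weakest precondition fails.
Answer: invalid


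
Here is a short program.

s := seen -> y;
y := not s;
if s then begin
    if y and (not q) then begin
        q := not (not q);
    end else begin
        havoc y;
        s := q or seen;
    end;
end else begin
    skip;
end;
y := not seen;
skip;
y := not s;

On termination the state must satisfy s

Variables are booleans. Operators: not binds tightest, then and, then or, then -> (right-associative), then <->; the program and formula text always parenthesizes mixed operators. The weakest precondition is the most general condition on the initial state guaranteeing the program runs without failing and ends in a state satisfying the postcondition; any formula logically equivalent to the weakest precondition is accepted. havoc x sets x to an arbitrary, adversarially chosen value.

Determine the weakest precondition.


Working backward. After the program, s must hold.
Before y := not s: s
Before skip: s
Before y := not seen: s
Then branch requires ((y and (not q)) -> s) and ((not (y and (not q))) -> (q or seen)); else branch requires s.
Before the if: (s -> (((y and (not q)) -> s) and ((not (y and (not q))) -> (q or seen)))) and ((not s) -> s)
Before y := not s: (s -> ((((not s) and (not q)) -> s) and ((not ((not s) and (not q))) -> (q or seen)))) and ((not s) -> s)
Before s := seen -> y: ((seen -> y) -> ((((not (seen -> y)) and (not q)) -> (seen -> y)) and ((not ((not (seen -> y)) and (not q))) -> (q or seen)))) and ((not (seen -> y)) -> (seen -> y))
Answer: WP = ((seen -> y) -> ((((not (seen -> y)) and (not q)) -> (seen -> y)) and ((not ((not (seen -> y)) and (not q))) -> (q or seen)))) and ((not (seen -> y)) -> (seen -> y))


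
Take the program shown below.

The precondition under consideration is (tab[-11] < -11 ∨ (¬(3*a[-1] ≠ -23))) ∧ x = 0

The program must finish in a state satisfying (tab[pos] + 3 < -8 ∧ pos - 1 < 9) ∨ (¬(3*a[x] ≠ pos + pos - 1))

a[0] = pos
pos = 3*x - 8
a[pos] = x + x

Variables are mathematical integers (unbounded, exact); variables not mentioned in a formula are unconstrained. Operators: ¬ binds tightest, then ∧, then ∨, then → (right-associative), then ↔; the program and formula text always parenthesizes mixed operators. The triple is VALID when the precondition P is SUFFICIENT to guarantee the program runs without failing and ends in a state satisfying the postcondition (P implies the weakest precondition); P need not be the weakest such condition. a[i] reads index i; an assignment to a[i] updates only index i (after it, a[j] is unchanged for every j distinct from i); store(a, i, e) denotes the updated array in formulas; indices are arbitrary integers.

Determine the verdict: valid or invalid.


Working backward. After the program, the postcondition (tab[pos] + 3 < -8 ∧ pos - 1 < 9) ∨ (¬(3*a[x] ≠ pos + pos - 1)) must hold; in canonical form it is (tab[pos] < -11 ∧ pos < 10) ∨ (¬(3*a[x] ≠ 2*pos - 1)).
Before a[pos] := x + x: (tab[pos] < -11 ∧ pos < 10) ∨ (¬(3*store(a, pos, 2*x)[x] ≠ 2*pos - 1))
Before pos := 3*x - 8: (tab[3*x - 8] < -11 ∧ 3*x < 18) ∨ (¬(3*store(a, 3*x - 8, 2*x)[x] ≠ 6*x - 17))
Before a[0] := pos: (tab[3*x - 8] < -11 ∧ 3*x < 18) ∨ (¬(3*store(store(a, 0, pos), 3*x - 8, 2*x)[x] ≠ 6*x - 17))
The weakest precondition is (tab[3*x - 8] < -11 ∧ 3*x < 18) ∨ (¬(3*store(store(a, 0, pos), 3*x - 8, 2*x)[x] ≠ 6*x - 17)).
Check whether (tab[-11] < -11 ∨ (¬(3*a[-1] ≠ -23))) ∧ x = 0 implies it.
Countermodel: at the initial state a = {[-11] = 0, [-8] = 0, [-1] = 0, [0] = 0, elsewhere 0}, pos = 0, tab = {[-11] = -12, [-8] = 0, [-1] = -12, [0] = -12, elsewhere -12}, x = 0, the precondition holds but the weakest precondition fails.
Answer: invalid


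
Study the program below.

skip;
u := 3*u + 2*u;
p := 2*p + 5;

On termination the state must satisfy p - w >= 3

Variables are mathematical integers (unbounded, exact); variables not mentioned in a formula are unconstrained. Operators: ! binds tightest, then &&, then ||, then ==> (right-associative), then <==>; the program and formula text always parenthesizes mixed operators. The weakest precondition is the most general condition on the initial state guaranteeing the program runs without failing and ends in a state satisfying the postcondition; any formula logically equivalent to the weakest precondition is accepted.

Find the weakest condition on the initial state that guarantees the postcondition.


Working backward. After the program, the postcondition p - w >= 3 must hold; in canonical form it is p >= w + 3.
Before p := 2*p + 5: 2*p >= w - 2
Before u := 3*u + 2*u: 2*p >= w - 2
Before skip: 2*p >= w - 2
Answer: WP = 2*p >= w - 2


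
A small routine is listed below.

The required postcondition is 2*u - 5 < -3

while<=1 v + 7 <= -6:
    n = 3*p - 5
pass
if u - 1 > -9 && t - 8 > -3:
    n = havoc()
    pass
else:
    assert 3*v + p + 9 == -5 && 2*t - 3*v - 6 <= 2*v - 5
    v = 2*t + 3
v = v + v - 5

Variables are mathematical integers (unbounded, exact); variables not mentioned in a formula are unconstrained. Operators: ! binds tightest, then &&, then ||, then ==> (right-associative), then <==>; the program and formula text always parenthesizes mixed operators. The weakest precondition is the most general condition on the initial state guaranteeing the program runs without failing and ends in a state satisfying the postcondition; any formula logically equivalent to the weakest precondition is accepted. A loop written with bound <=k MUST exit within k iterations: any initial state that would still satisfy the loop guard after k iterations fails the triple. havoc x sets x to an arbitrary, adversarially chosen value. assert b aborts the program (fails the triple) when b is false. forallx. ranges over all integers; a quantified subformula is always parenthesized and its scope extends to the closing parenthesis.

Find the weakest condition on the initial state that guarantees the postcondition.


Working backward. After the program, the postcondition 2*u - 5 < -3 must hold; in canonical form it is 2*u < 2.
Before v := v + v - 5: 2*u < 2
Then branch requires 2*u < 2; else branch requires p + 3*v == -14 && 2*t <= 5*v + 1 && 2*u < 2.
Before the if: ((u > -8 && t > 5) ==> 2*u < 2) && ((!(u > -8 && t > 5)) ==> (p + 3*v == -14 && 2*t <= 5*v + 1 && 2*u < 2))
Before skip: ((u > -8 && t > 5) ==> 2*u < 2) && ((!(u > -8 && t > 5)) ==> (p + 3*v == -14 && 2*t <= 5*v + 1 && 2*u < 2))
Before the loop (bound <=1), unroll the exhaustion recursion (WP_0 = exit-now case; WP_j = one more guarded iteration, up to j = 1):
  WP_0: (!(v <= -13)) && ((u > -8 && t > 5) ==> 2*u < 2) && ((!(u > -8 && t > 5)) ==> (p + 3*v == -14 && 2*t <= 5*v + 1 && 2*u < 2))
  WP_1: (v <= -13 ==> ((!(v <= -13)) && ((u > -8 && t > 5) ==> 2*u < 2) && ((!(u > -8 && t > 5)) ==> (p + 3*v == -14 && 2*t <= 5*v + 1 && 2*u < 2)))) && ((!(v <= -13)) ==> (((u > -8 && t > 5) ==> 2*u < 2) && ((!(u > -8 && t > 5)) ==> (p + 3*v == -14 && 2*t <= 5*v + 1 && 2*u < 2))))
So before the loop: (v <= -13 ==> ((!(v <= -13)) && ((u > -8 && t > 5) ==> 2*u < 2) && ((!(u > -8 && t > 5)) ==> (p + 3*v == -14 && 2*t <= 5*v + 1 && 2*u < 2)))) && ((!(v <= -13)) ==> (((u > -8 && t > 5) ==> 2*u < 2) && ((!(u > -8 && t > 5)) ==> (p + 3*v == -14 && 2*t <= 5*v + 1 && 2*u < 2))))
Answer: WP = (v <= -13 ==> ((!(v <= -13)) && ((u > -8 && t > 5) ==> 2*u < 2) && ((!(u > -8 && t > 5)) ==> (p + 3*v == -14 && 2*t <= 5*v + 1 && 2*u < 2)))) && ((!(v <= -13)) ==> (((u > -8 && t > 5) ==> 2*u < 2) && ((!(u > -8 && t > 5)) ==> (p + 3*v == -14 && 2*t <= 5*v + 1 && 2*u < 2))))


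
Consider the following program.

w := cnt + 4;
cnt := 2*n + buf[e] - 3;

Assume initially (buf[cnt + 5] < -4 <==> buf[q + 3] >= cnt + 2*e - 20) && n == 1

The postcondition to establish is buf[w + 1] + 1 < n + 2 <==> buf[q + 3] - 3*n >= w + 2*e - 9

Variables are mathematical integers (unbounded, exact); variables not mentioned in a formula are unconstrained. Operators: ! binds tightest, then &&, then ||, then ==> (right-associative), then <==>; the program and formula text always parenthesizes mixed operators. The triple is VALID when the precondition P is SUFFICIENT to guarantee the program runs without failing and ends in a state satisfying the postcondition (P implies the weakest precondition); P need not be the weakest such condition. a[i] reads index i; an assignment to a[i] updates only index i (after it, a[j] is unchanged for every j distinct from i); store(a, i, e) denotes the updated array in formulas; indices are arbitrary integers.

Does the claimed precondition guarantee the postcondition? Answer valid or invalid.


Working backward. After the program, the postcondition buf[w + 1] + 1 < n + 2 <==> buf[q + 3] - 3*n >= w + 2*e - 9 must hold; in canonical form it is buf[w + 1] < n + 1 <==> buf[q + 3] >= 2*e + 3*n + w - 9.
Before cnt := 2*n + buf[e] - 3: buf[w + 1] < n + 1 <==> buf[q + 3] >= 2*e + 3*n + w - 9
Before w := cnt + 4: buf[cnt + 5] < n + 1 <==> buf[q + 3] >= cnt + 2*e + 3*n - 5
The weakest precondition is buf[cnt + 5] < n + 1 <==> buf[q + 3] >= cnt + 2*e + 3*n - 5.
Check whether (buf[cnt + 5] < -4 <==> buf[q + 3] >= cnt + 2*e - 20) && n == 1 implies it.
Countermodel: at the initial state buf = {[2] = 1, [5] = 0, elsewhere 1}, cnt = 0, e = 11, n = 1, q = -1, the precondition holds but the weakest precondition fails.
Answer: invalid


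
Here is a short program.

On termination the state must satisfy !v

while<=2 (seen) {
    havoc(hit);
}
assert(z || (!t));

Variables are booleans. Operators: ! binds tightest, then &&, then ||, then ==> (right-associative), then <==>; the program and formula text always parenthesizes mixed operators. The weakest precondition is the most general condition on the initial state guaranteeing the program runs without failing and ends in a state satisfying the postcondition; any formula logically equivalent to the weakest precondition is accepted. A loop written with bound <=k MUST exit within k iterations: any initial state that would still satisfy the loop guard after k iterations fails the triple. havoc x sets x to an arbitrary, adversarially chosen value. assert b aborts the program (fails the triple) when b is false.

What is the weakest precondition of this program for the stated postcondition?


Working backward. After the program, !v must hold.
Before assert z || (!t): (z || (!t)) && (!v)
Before the loop (bound <=2), unroll the exhaustion recursion (WP_0 = exit-now case; WP_j = one more guarded iteration, up to j = 2):
  WP_0: (!seen) && (z || (!t)) && (!v)
  WP_1: (seen ==> ((!seen) && (z || (!t)) && (!v))) && ((!seen) ==> ((z || (!t)) && (!v)))
  WP_2: (seen ==> ((seen ==> ((!seen) && (z || (!t)) && (!v))) && ((!seen) ==> ((z || (!t)) && (!v))))) && ((!seen) ==> ((z || (!t)) && (!v)))
So before the loop: (seen ==> ((seen ==> ((!seen) && (z || (!t)) && (!v))) && ((!seen) ==> ((z || (!t)) && (!v))))) && ((!seen) ==> ((z || (!t)) && (!v)))
Answer: WP = (seen ==> ((seen ==> ((!seen) && (z || (!t)) && (!v))) && ((!seen) ==> ((z || (!t)) && (!v))))) && ((!seen) ==> ((z || (!t)) && (!v)))


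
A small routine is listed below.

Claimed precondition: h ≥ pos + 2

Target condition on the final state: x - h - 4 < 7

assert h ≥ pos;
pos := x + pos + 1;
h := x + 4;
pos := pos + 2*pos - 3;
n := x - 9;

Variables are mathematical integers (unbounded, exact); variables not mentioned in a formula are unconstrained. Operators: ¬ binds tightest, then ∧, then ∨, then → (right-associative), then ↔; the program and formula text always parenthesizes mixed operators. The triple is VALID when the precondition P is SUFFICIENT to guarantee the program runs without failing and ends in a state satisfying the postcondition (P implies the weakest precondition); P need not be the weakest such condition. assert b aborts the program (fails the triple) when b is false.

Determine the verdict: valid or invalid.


Working backward. After the program, the postcondition x - h - 4 < 7 must hold; in canonical form it is x < h + 11.
Before n := x - 9: x < h + 11
Before pos := pos + 2*pos - 3: x < h + 11
Before h := x + 4: true
Before pos := x + pos + 1: true
Before assert h ≥ pos: h ≥ pos
The weakest precondition is h ≥ pos.
Check whether h ≥ pos + 2 implies it.
Every state satisfying the precondition satisfies the weakest precondition: the implication holds.
Answer: valid


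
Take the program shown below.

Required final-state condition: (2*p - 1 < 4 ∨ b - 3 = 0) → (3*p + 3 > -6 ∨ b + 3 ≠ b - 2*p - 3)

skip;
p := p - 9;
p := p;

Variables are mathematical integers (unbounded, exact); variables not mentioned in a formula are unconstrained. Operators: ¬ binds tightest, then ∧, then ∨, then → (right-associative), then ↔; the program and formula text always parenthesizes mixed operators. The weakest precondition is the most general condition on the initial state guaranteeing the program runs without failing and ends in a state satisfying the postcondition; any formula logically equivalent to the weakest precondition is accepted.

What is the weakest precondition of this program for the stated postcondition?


Working backward. After the program, the postcondition (2*p - 1 < 4 ∨ b - 3 = 0) → (3*p + 3 > -6 ∨ b + 3 ≠ b - 2*p - 3) must hold; in canonical form it is (2*p < 5 ∨ b = 3) → (3*p > -9 ∨ 2*p ≠ -6).
Before p := p: (2*p < 5 ∨ b = 3) → (3*p > -9 ∨ 2*p ≠ -6)
Before p := p - 9: (2*p < 23 ∨ b = 3) → (3*p > 18 ∨ 2*p ≠ 12)
Before skip: (2*p < 23 ∨ b = 3) → (3*p > 18 ∨ 2*p ≠ 12)
Answer: WP = (2*p < 23 ∨ b = 3) → (3*p > 18 ∨ 2*p ≠ 12)


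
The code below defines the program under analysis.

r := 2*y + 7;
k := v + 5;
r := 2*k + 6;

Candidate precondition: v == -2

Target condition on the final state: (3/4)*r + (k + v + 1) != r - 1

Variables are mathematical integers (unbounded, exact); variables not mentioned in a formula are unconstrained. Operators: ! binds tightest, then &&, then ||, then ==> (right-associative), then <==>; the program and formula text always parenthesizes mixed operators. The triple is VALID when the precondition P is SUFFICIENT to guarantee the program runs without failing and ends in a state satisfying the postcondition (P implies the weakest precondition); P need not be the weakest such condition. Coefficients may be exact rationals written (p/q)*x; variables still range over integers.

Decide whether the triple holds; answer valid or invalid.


Working backward. After the program, the postcondition (3/4)*r + (k + v + 1) != r - 1 must hold; in canonical form it is k + v != (1/4)*r - 2.
Before r := 2*k + 6: (1/2)*k + v != -1/2
Before k := v + 5: (3/2)*v != -3
Before r := 2*y + 7: (3/2)*v != -3
The weakest precondition is (3/2)*v != -3.
Check whether v == -2 implies it.
Countermodel: at the initial state v = -2, the precondition holds but the weakest precondition fails.
Answer: invalid


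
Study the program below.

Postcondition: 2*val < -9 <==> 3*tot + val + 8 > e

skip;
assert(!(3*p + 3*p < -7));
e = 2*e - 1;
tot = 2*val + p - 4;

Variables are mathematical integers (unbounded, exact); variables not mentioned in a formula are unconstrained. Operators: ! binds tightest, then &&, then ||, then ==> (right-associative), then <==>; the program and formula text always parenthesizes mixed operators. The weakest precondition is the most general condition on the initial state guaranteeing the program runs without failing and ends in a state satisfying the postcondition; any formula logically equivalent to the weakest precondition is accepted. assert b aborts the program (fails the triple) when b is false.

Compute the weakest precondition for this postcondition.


Working backward. After the program, the postcondition 2*val < -9 <==> 3*tot + val + 8 > e must hold; in canonical form it is 2*val < -9 <==> 3*tot + val > e - 8.
Before tot := 2*val + p - 4: 2*val < -9 <==> 3*p + 7*val > e + 4
Before e := 2*e - 1: 2*val < -9 <==> 3*p + 7*val > 2*e + 3
Before assert !(3*p + 3*p < -7): (!(6*p < -7)) && (2*val < -9 <==> 3*p + 7*val > 2*e + 3)
Before skip: (!(6*p < -7)) && (2*val < -9 <==> 3*p + 7*val > 2*e + 3)
Answer: WP = (!(6*p < -7)) && (2*val < -9 <==> 3*p + 7*val > 2*e + 3)


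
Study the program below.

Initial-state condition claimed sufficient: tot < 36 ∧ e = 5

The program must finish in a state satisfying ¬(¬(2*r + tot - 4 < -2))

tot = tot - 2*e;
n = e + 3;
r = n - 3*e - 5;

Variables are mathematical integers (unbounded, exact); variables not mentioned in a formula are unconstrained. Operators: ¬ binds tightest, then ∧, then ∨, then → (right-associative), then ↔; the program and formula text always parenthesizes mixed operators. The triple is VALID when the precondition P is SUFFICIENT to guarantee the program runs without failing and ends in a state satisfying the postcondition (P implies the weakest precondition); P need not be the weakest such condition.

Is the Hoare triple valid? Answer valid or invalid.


Working backward. After the program, the postcondition ¬(¬(2*r + tot - 4 < -2)) must hold; in canonical form it is 2*r + tot < 2.
Before r := n - 3*e - 5: 2*n + tot < 6*e + 12
Before n := e + 3: tot < 4*e + 6
Before tot := tot - 2*e: tot < 6*e + 6
The weakest precondition is tot < 6*e + 6.
Check whether tot < 36 ∧ e = 5 implies it.
Every state satisfying the precondition satisfies the weakest precondition: the implication holds.
Answer: valid


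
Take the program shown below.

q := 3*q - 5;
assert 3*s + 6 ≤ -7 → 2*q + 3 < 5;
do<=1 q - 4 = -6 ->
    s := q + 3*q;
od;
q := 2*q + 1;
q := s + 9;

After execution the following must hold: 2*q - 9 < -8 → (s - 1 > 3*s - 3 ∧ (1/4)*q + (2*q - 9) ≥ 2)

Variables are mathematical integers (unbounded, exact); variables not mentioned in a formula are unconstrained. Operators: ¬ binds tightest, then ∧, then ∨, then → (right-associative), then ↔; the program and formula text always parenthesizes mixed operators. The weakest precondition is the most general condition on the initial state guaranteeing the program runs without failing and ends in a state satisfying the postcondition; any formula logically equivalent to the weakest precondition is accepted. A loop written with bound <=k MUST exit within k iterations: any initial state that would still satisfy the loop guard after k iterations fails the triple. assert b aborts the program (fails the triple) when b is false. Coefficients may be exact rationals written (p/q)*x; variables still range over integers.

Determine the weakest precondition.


Working backward. After the program, the postcondition 2*q - 9 < -8 → (s - 1 > 3*s - 3 ∧ (1/4)*q + (2*q - 9) ≥ 2) must hold; in canonical form it is 2*q < 1 → (2*s < 2 ∧ (9/4)*q ≥ 11).
Before q := s + 9: 2*s < -17 → (2*s < 2 ∧ (9/4)*s ≥ -37/4)
Before q := 2*q + 1: 2*s < -17 → (2*s < 2 ∧ (9/4)*s ≥ -37/4)
Before the loop (bound <=1), unroll the exhaustion recursion (WP_0 = exit-now case; WP_j = one more guarded iteration, up to j = 1):
  WP_0: (¬(q = -2)) ∧ (2*s < -17 → (2*s < 2 ∧ (9/4)*s ≥ -37/4))
  WP_1: (q = -2 → ((¬(q = -2)) ∧ (8*q < -17 → (8*q < 2 ∧ 9*q ≥ -37/4)))) ∧ ((¬(q = -2)) → (2*s < -17 → (2*s < 2 ∧ (9/4)*s ≥ -37/4)))
So before the loop: (q = -2 → ((¬(q = -2)) ∧ (8*q < -17 → (8*q < 2 ∧ 9*q ≥ -37/4)))) ∧ ((¬(q = -2)) → (2*s < -17 → (2*s < 2 ∧ (9/4)*s ≥ -37/4)))
Before assert 3*s + 6 ≤ -7 → 2*q + 3 < 5: (3*s ≤ -13 → 2*q < 2) ∧ (q = -2 → ((¬(q = -2)) ∧ (8*q < -17 → (8*q < 2 ∧ 9*q ≥ -37/4)))) ∧ ((¬(q = -2)) → (2*s < -17 → (2*s < 2 ∧ (9/4)*s ≥ -37/4)))
Before q := 3*q - 5: (3*s ≤ -13 → 6*q < 12) ∧ (3*q = 3 → ((¬(3*q = 3)) ∧ (24*q < 23 → (24*q < 42 ∧ 27*q ≥ 143/4)))) ∧ ((¬(3*q = 3)) → (2*s < -17 → (2*s < 2 ∧ (9/4)*s ≥ -37/4)))
Answer: WP = (3*s ≤ -13 → 6*q < 12) ∧ (3*q = 3 → ((¬(3*q = 3)) ∧ (24*q < 23 → (24*q < 42 ∧ 27*q ≥ 143/4)))) ∧ ((¬(3*q = 3)) → (2*s < -17 → (2*s < 2 ∧ (9/4)*s ≥ -37/4)))


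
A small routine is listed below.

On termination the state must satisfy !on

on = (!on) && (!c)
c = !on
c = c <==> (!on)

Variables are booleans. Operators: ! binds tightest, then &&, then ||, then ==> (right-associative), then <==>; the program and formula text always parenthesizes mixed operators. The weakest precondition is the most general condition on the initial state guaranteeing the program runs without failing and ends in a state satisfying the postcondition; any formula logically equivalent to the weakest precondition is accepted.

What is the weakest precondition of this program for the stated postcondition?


Working backward. After the program, !on must hold.
Before c := c <==> (!on): !on
Before c := !on: !on
Before on := (!on) && (!c): !((!on) && (!c))
Answer: WP = !((!on) && (!c))


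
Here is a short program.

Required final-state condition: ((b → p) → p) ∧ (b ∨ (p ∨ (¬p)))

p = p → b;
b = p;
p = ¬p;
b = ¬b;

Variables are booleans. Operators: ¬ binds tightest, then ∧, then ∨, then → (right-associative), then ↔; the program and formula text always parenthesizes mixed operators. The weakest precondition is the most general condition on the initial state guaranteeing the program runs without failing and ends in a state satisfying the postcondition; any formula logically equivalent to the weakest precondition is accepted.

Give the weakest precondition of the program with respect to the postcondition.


Working backward. After the program, the postcondition ((b → p) → p) ∧ (b ∨ (p ∨ (¬p))) must hold; in canonical form it is (b → p) → p.
Before b := ¬b: ((¬b) → p) → p
Before p := ¬p: ((¬b) → (¬p)) → (¬p)
Before b := p: ¬p
Before p := p → b: ¬(p → b)
Answer: WP = ¬(p → b)


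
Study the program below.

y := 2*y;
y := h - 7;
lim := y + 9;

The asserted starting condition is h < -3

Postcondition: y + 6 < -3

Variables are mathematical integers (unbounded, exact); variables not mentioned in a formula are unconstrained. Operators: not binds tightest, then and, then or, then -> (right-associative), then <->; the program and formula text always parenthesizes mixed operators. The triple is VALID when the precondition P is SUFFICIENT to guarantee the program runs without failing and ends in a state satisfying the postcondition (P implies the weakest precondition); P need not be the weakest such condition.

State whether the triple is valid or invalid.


Working backward. After the program, the postcondition y + 6 < -3 must hold; in canonical form it is y < -9.
Before lim := y + 9: y < -9
Before y := h - 7: h < -2
Before y := 2*y: h < -2
The weakest precondition is h < -2.
Check whether h < -3 implies it.
Every state satisfying the precondition satisfies the weakest precondition: the implication holds.
Answer: valid


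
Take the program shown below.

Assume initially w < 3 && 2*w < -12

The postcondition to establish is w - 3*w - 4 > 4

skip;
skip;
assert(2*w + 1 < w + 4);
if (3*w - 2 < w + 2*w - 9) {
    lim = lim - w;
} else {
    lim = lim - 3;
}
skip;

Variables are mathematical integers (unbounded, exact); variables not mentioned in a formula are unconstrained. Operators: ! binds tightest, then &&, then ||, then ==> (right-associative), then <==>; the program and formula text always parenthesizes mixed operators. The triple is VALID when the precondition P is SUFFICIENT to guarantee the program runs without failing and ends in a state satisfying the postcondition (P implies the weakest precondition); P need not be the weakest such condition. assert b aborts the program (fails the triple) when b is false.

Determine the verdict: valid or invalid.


Working backward. After the program, the postcondition w - 3*w - 4 > 4 must hold; in canonical form it is 2*w < -8.
Before skip: 2*w < -8
Then branch requires 2*w < -8; else branch requires 2*w < -8.
Before the if: 2*w < -8
Before assert 2*w + 1 < w + 4: w < 3 && 2*w < -8
Before skip: w < 3 && 2*w < -8
Before skip: w < 3 && 2*w < -8
The weakest precondition is w < 3 && 2*w < -8.
Check whether w < 3 && 2*w < -12 implies it.
Every state satisfying the precondition satisfies the weakest precondition: the implication holds.
Answer: valid


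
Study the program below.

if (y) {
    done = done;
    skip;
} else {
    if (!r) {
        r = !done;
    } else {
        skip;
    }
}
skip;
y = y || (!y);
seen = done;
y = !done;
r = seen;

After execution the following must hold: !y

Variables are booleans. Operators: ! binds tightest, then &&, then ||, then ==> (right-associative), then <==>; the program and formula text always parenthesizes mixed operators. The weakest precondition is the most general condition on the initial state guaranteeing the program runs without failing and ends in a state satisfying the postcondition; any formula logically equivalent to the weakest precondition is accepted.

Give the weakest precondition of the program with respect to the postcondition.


Working backward. After the program, !y must hold.
Before r := seen: !y
Before y := !done: done
Before seen := done: done
Before y := y || (!y): done
Before skip: done
Then branch requires done; else branch requires ((!r) ==> done) && (r ==> done).
Before the if: (y ==> done) && ((!y) ==> (((!r) ==> done) && (r ==> done)))
Answer: WP = (y ==> done) && ((!y) ==> (((!r) ==> done) && (r ==> done)))
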